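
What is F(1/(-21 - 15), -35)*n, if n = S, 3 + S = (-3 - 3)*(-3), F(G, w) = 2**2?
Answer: 60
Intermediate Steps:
F(G, w) = 4
S = 15 (S = -3 + (-3 - 3)*(-3) = -3 - 6*(-3) = -3 + 18 = 15)
n = 15
F(1/(-21 - 15), -35)*n = 4*15 = 60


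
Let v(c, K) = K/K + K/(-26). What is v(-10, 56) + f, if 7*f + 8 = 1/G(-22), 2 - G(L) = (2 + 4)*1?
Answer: -849/364 ≈ -2.3324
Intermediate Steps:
G(L) = -4 (G(L) = 2 - (2 + 4) = 2 - 6 = -4)
f = -33/28 (f = -8/7 + (1/7)/(-4) = -8/7 + (1/7)*(-1/4) = -8/7 - 1/28 = -33/28 ≈ -1.1786)
v(c, K) = 1 - K/26 (v(c, K) = 1 + K*(-1/26) = 1 - K/26)
v(-10, 56) + f = (1 - 1/26*56) - 33/28 = (1 - 28/13) - 33/28 = -15/13 - 33/28 = -849/364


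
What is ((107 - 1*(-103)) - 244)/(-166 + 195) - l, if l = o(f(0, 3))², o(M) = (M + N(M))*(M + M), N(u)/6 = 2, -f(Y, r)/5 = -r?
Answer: -19026934/29 ≈ -6.5610e+5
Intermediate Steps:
f(Y, r) = 5*r (f(Y, r) = -(-5)*r = 5*r)
N(u) = 12 (N(u) = 6*2 = 12)
o(M) = 2*M*(12 + M) (o(M) = (M + 12)*(M + M) = (12 + M)*(2*M) = 2*M*(12 + M))
l = 656100 (l = (2*(5*3)*(12 + 5*3))² = (2*15*(12 + 15))² = (2*15*27)² = 810² = 656100)
((107 - 1*(-103)) - 244)/(-166 + 195) - l = ((107 - 1*(-103)) - 244)/(-166 + 195) - 1*656100 = ((107 + 103) - 244)/29 - 656100 = (210 - 244)*(1/29) - 656100 = -34*1/29 - 656100 = -34/29 - 656100 = -19026934/29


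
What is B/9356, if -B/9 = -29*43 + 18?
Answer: 11061/9356 ≈ 1.1822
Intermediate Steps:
B = 11061 (B = -9*(-29*43 + 18) = -9*(-1247 + 18) = -9*(-1229) = 11061)
B/9356 = 11061/9356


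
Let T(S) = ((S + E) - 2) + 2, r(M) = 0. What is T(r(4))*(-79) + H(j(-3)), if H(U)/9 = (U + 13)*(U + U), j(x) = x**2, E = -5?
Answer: 3959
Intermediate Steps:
H(U) = 18*U*(13 + U) (H(U) = 9*((U + 13)*(U + U)) = 9*((13 + U)*(2*U)) = 9*(2*U*(13 + U)) = 18*U*(13 + U))
T(S) = -5 + S (T(S) = ((S - 5) - 2) + 2 = ((-5 + S) - 2) + 2 = (-7 + S) + 2 = -5 + S)
T(r(4))*(-79) + H(j(-3)) = (-5 + 0)*(-79) + 18*(-3)**2*(13 + (-3)**2) = -5*(-79) + 18*9*(13 + 9) = 395 + 18*9*22 = 395 + 3564 = 3959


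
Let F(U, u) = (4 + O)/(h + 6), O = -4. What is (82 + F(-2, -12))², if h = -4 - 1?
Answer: 6724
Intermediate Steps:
h = -5
F(U, u) = 0 (F(U, u) = (4 - 4)/(-5 + 6) = 0/1 = 0*1 = 0)
(82 + F(-2, -12))² = (82 + 0)² = 82² = 6724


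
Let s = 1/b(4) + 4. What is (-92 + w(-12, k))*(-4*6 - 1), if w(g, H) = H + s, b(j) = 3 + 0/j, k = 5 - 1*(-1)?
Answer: 6125/3 ≈ 2041.7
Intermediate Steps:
k = 6 (k = 5 + 1 = 6)
b(j) = 3 (b(j) = 3 + 0 = 3)
s = 13/3 (s = 1/3 + 4 = 1*(⅓) + 4 = ⅓ + 4 = 13/3 ≈ 4.3333)
w(g, H) = 13/3 + H (w(g, H) = H + 13/3 = 13/3 + H)
(-92 + w(-12, k))*(-4*6 - 1) = (-92 + (13/3 + 6))*(-4*6 - 1) = (-92 + 31/3)*(-24 - 1) = -245/3*(-25) = 6125/3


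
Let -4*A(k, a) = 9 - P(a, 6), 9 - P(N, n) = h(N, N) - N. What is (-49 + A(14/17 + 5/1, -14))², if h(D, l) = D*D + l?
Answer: 9604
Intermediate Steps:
h(D, l) = l + D² (h(D, l) = D² + l = l + D²)
P(N, n) = 9 - N² (P(N, n) = 9 - ((N + N²) - N) = 9 - N²)
A(k, a) = -a²/4 (A(k, a) = -(9 - (9 - a²))/4 = -(9 + (-9 + a²))/4 = -a²/4)
(-49 + A(14/17 + 5/1, -14))² = (-49 - ¼*(-14)²)² = (-49 - ¼*196)² = (-49 - 49)² = (-98)² = 9604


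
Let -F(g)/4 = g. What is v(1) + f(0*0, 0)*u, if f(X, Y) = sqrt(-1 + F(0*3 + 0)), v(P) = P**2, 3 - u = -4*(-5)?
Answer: 1 - 17*I ≈ 1.0 - 17.0*I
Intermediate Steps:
F(g) = -4*g
u = -17 (u = 3 - (-4)*(-5) = 3 - 1*20 = 3 - 20 = -17)
f(X, Y) = I (f(X, Y) = sqrt(-1 - 4*(0*3 + 0)) = sqrt(-1 - 4*(0 + 0)) = sqrt(-1 - 4*0) = sqrt(-1 + 0) = sqrt(-1) = I)
v(1) + f(0*0, 0)*u = 1**2 + I*(-17) = 1 - 17*I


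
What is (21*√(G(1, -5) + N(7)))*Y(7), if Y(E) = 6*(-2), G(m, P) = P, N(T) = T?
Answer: -252*√2 ≈ -356.38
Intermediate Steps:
Y(E) = -12
(21*√(G(1, -5) + N(7)))*Y(7) = (21*√(-5 + 7))*(-12) = (21*√2)*(-12) = -252*√2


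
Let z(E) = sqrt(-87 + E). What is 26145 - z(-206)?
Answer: 26145 - I*sqrt(293) ≈ 26145.0 - 17.117*I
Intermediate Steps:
26145 - z(-206) = 26145 - sqrt(-87 - 206) = 26145 - sqrt(-293) = 26145 - I*sqrt(293)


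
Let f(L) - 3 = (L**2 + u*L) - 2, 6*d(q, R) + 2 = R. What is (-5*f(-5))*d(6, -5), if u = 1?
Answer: 245/2 ≈ 122.50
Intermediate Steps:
d(q, R) = -1/3 + R/6
f(L) = 1 + L + L**2 (f(L) = 3 + ((L**2 + 1*L) - 2) = 3 + ((L**2 + L) - 2) = 3 + ((L + L**2) - 2) = 3 + (-2 + L + L**2) = 1 + L + L**2)
(-5*f(-5))*d(6, -5) = (-5*(1 - 5 + (-5)**2))*(-1/3 + (1/6)*(-5)) = (-5*(1 - 5 + 25))*(-1/3 - 5/6) = -5*21*(-7/6) = -105*(-7/6) = 245/2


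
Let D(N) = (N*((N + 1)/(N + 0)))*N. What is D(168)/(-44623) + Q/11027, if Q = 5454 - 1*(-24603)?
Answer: 1028154927/492057821 ≈ 2.0895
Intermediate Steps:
Q = 30057 (Q = 5454 + 24603 = 30057)
D(N) = N*(1 + N) (D(N) = (N*((1 + N)/N))*N = (1 + N)*N = N*(1 + N))
D(168)/(-44623) + Q/11027 = (168*(1 + 168))/(-44623) + 30057/11027 = (168*169)*(-1/44623) + 30057*(1/11027) = 28392*(-1/44623) + 30057/11027 = -28392/44623 + 30057/11027 = 1028154927/492057821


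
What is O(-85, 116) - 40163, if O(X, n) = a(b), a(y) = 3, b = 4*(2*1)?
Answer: -40160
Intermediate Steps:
b = 8 (b = 4*2 = 8)
O(X, n) = 3
O(-85, 116) - 40163 = 3 - 40163 = -40160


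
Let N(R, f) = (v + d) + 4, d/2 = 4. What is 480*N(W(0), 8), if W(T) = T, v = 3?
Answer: 7200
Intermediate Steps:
d = 8 (d = 2*4 = 8)
N(R, f) = 15 (N(R, f) = (3 + 8) + 4 = 11 + 4 = 15)
480*N(W(0), 8) = 480*15 = 7200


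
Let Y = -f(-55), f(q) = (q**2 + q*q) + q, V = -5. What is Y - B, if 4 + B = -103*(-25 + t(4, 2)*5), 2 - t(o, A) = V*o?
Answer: 2764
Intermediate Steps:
f(q) = q + 2*q**2 (f(q) = (q**2 + q**2) + q = 2*q**2 + q = q + 2*q**2)
t(o, A) = 2 + 5*o (t(o, A) = 2 - (-5)*o = 2 + 5*o)
B = -8759 (B = -4 - 103*(-25 + (2 + 5*4)*5) = -4 - 103*(-25 + (2 + 20)*5) = -4 - 103*(-25 + 22*5) = -4 - 103*(-25 + 110) = -4 - 103*85 = -4 - 8755 = -8759)
Y = -5995 (Y = -(-55)*(1 + 2*(-55)) = -(-55)*(1 - 110) = -(-55)*(-109) = -1*5995 = -5995)
Y - B = -5995 - 1*(-8759) = -5995 + 8759 = 2764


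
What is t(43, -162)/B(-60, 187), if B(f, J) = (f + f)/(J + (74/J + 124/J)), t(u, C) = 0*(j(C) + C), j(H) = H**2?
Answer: 0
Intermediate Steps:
t(u, C) = 0 (t(u, C) = 0*(C**2 + C) = 0*(C + C**2) = 0)
B(f, J) = 2*f/(J + 198/J) (B(f, J) = (2*f)/(J + 198/J) = 2*f/(J + 198/J))
t(43, -162)/B(-60, 187) = 0/((2*187*(-60)/(198 + 187**2))) = 0/((2*187*(-60)/(198 + 34969))) = 0/((2*187*(-60)/35167)) = 0/((2*187*(-60)*(1/35167))) = 0/(-2040/3197) = 0*(-3197/2040) = 0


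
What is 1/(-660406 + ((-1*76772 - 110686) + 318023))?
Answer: -1/529841 ≈ -1.8874e-6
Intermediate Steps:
1/(-660406 + ((-1*76772 - 110686) + 318023)) = 1/(-660406 + ((-76772 - 110686) + 318023)) = 1/(-660406 + (-187458 + 318023)) = 1/(-660406 + 130565) = 1/(-529841) = -1/529841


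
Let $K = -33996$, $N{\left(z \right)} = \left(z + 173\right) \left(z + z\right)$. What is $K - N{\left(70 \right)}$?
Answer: $-68016$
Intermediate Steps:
$N{\left(z \right)} = 2 z \left(173 + z\right)$ ($N{\left(z \right)} = \left(173 + z\right) 2 z = 2 z \left(173 + z\right)$)
$K - N{\left(70 \right)} = -33996 - 2 \cdot 70 \left(173 + 70\right) = -33996 - 2 \cdot 70 \cdot 243 = -33996 - 34020 = -68016$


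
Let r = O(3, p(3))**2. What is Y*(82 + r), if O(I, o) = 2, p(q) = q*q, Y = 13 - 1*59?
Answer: -3956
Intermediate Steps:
Y = -46 (Y = 13 - 59 = -46)
p(q) = q**2
r = 4 (r = 2**2 = 4)
Y*(82 + r) = -46*(82 + 4) = -46*86 = -3956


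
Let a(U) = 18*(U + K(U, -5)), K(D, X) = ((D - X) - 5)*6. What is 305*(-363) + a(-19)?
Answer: -113109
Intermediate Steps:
K(D, X) = -30 - 6*X + 6*D (K(D, X) = (-5 + D - X)*6 = -30 - 6*X + 6*D)
a(U) = 126*U (a(U) = 18*(U + (-30 - 6*(-5) + 6*U)) = 18*(U + (-30 + 30 + 6*U)) = 18*(U + 6*U) = 18*(7*U) = 126*U)
305*(-363) + a(-19) = 305*(-363) + 126*(-19) = -110715 - 2394 = -113109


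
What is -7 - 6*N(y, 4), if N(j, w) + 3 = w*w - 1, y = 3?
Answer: -79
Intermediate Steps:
N(j, w) = -4 + w**2 (N(j, w) = -3 + (w*w - 1) = -3 + (w**2 - 1) = -3 + (-1 + w**2) = -4 + w**2)
-7 - 6*N(y, 4) = -7 - 6*(-4 + 4**2) = -7 - 6*(-4 + 16) = -7 - 6*12 = -7 - 72 = -79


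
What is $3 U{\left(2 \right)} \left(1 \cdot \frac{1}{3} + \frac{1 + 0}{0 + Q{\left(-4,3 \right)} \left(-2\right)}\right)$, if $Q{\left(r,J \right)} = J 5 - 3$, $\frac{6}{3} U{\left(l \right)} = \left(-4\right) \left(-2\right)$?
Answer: $\frac{7}{2} \approx 3.5$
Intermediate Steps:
$U{\left(l \right)} = 4$ ($U{\left(l \right)} = \frac{\left(-4\right) \left(-2\right)}{2} = \frac{1}{2} \cdot 8 = 4$)
$Q{\left(r,J \right)} = -3 + 5 J$ ($Q{\left(r,J \right)} = 5 J - 3 = -3 + 5 J$)
$3 U{\left(2 \right)} \left(1 \cdot \frac{1}{3} + \frac{1 + 0}{0 + Q{\left(-4,3 \right)} \left(-2\right)}\right) = 3 \cdot 4 \left(1 \cdot \frac{1}{3} + \frac{1 + 0}{0 + \left(-3 + 5 \cdot 3\right) \left(-2\right)}\right) = 12 \left(1 \cdot \frac{1}{3} + 1 \frac{1}{0 + \left(-3 + 15\right) \left(-2\right)}\right) = 12 \left(\frac{1}{3} + 1 \frac{1}{0 + 12 \left(-2\right)}\right) = 12 \left(\frac{1}{3} + 1 \frac{1}{0 - 24}\right) = 12 \left(\frac{1}{3} + 1 \frac{1}{-24}\right) = 12 \left(\frac{1}{3} + 1 \left(- \frac{1}{24}\right)\right) = 12 \left(\frac{1}{3} - \frac{1}{24}\right) = 12 \cdot \frac{7}{24} = \frac{7}{2}$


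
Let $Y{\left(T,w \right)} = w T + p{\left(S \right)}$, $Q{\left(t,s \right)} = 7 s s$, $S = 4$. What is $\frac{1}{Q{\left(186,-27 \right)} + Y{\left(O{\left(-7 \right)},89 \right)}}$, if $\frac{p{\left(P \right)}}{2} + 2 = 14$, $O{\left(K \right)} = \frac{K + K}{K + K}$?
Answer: $\frac{1}{5216} \approx 0.00019172$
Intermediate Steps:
$Q{\left(t,s \right)} = 7 s^{2}$
$O{\left(K \right)} = 1$ ($O{\left(K \right)} = \frac{2 K}{2 K} = 2 K \frac{1}{2 K} = 1$)
$p{\left(P \right)} = 24$ ($p{\left(P \right)} = -4 + 2 \cdot 14 = -4 + 28 = 24$)
$Y{\left(T,w \right)} = 24 + T w$ ($Y{\left(T,w \right)} = w T + 24 = T w + 24 = 24 + T w$)
$\frac{1}{Q{\left(186,-27 \right)} + Y{\left(O{\left(-7 \right)},89 \right)}} = \frac{1}{7 \left(-27\right)^{2} + \left(24 + 1 \cdot 89\right)} = \frac{1}{7 \cdot 729 + \left(24 + 89\right)} = \frac{1}{5103 + 113} = \frac{1}{5216}$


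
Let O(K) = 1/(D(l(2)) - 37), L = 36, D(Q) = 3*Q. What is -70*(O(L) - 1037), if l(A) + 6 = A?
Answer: 508140/7 ≈ 72591.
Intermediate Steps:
l(A) = -6 + A
O(K) = -1/49 (O(K) = 1/(3*(-6 + 2) - 37) = 1/(3*(-4) - 37) = 1/(-12 - 37) = 1/(-49) = -1/49)
-70*(O(L) - 1037) = -70*(-1/49 - 1037) = -70*(-50814/49) = 508140/7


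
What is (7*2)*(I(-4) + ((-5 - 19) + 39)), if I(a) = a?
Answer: 154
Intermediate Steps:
(7*2)*(I(-4) + ((-5 - 19) + 39)) = (7*2)*(-4 + ((-5 - 19) + 39)) = 14*(-4 + (-24 + 39)) = 14*(-4 + 15) = 14*11 = 154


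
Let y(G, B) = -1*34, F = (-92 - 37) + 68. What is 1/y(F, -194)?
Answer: -1/34 ≈ -0.029412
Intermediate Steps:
F = -61 (F = -129 + 68 = -61)
y(G, B) = -34
1/y(F, -194) = 1/(-34) = -1/34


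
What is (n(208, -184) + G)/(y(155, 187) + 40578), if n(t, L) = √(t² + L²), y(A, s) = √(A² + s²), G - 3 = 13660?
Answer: 277208607/823257545 - 13663*√58994/1646515090 - 4*√71087770/823257545 + 162312*√1205/823257545 ≈ 0.34151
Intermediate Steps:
G = 13663 (G = 3 + 13660 = 13663)
n(t, L) = √(L² + t²)
(n(208, -184) + G)/(y(155, 187) + 40578) = (√((-184)² + 208²) + 13663)/(√(155² + 187²) + 40578) = (√(33856 + 43264) + 13663)/(√(24025 + 34969) + 40578) = (√77120 + 13663)/(√58994 + 40578) = (8*√1205 + 13663)/(40578 + √58994) = (13663 + 8*√1205)/(40578 + √58994)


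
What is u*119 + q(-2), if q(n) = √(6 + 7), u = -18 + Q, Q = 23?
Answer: 595 + √13 ≈ 598.61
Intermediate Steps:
u = 5 (u = -18 + 23 = 5)
q(n) = √13
u*119 + q(-2) = 5*119 + √13 = 595 + √13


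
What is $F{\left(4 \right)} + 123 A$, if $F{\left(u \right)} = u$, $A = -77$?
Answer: $-9467$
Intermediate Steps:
$F{\left(4 \right)} + 123 A = 4 + 123 \left(-77\right) = 4 - 9471 = -9467$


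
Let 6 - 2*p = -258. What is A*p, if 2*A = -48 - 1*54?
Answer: -6732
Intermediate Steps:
p = 132 (p = 3 - 1/2*(-258) = 3 + 129 = 132)
A = -51 (A = (-48 - 1*54)/2 = (-48 - 54)/2 = (1/2)*(-102) = -51)
A*p = -51*132 = -6732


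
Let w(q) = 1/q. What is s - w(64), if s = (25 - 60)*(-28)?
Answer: 62719/64 ≈ 979.98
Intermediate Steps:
s = 980 (s = -35*(-28) = 980)
s - w(64) = 980 - 1/64 = 62719/64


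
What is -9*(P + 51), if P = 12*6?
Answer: -1107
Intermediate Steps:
P = 72
-9*(P + 51) = -9*(72 + 51) = -9*123 = -1107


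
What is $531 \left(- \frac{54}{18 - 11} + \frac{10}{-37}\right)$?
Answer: $- \frac{1098108}{259} \approx -4239.8$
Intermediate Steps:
$531 \left(- \frac{54}{18 - 11} + \frac{10}{-37}\right) = 531 \left(- \frac{54}{7} + 10 \left(- \frac{1}{37}\right)\right) = 531 \left(\left(-54\right) \frac{1}{7} - \frac{10}{37}\right) = 531 \left(- \frac{54}{7} - \frac{10}{37}\right) = 531 \left(- \frac{2068}{259}\right) = - \frac{1098108}{259}$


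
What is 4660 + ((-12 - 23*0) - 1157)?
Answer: 3491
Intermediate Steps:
4660 + ((-12 - 23*0) - 1157) = 4660 + ((-12 + 0) - 1157) = 4660 + (-12 - 1157) = 4660 - 1169 = 3491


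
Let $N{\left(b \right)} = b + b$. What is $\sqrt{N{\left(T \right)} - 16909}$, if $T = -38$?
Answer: $i \sqrt{16985} \approx 130.33 i$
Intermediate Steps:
$N{\left(b \right)} = 2 b$
$\sqrt{N{\left(T \right)} - 16909} = \sqrt{2 \left(-38\right) - 16909} = \sqrt{-76 - 16909} = \sqrt{-16985} = i \sqrt{16985}$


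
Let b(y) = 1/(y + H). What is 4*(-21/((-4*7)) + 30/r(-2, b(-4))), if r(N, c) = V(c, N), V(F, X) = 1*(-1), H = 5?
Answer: -117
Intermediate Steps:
V(F, X) = -1
b(y) = 1/(5 + y) (b(y) = 1/(y + 5) = 1/(5 + y))
r(N, c) = -1
4*(-21/((-4*7)) + 30/r(-2, b(-4))) = 4*(-21/((-4*7)) + 30/(-1)) = 4*(-21/(-28) + 30*(-1)) = 4*(-21*(-1/28) - 30) = 4*(¾ - 30) = 4*(-117/4) = -117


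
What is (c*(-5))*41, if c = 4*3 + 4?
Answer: -3280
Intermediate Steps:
c = 16 (c = 12 + 4 = 16)
(c*(-5))*41 = (16*(-5))*41 = -80*41 = -3280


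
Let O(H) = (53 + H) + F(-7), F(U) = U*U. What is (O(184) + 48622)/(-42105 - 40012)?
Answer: -48908/82117 ≈ -0.59559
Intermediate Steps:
F(U) = U²
O(H) = 102 + H (O(H) = (53 + H) + (-7)² = (53 + H) + 49 = 102 + H)
(O(184) + 48622)/(-42105 - 40012) = ((102 + 184) + 48622)/(-42105 - 40012) = (286 + 48622)/(-82117) = 48908*(-1/82117) = -48908/82117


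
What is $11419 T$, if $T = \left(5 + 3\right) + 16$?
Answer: $274056$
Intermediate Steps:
$T = 24$ ($T = 8 + 16 = 24$)
$11419 T = 11419 \cdot 24 = 274056$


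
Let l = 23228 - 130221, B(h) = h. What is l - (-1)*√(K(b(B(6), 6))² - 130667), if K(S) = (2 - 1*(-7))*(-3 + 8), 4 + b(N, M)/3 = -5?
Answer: -106993 + I*√128642 ≈ -1.0699e+5 + 358.67*I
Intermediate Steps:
b(N, M) = -27 (b(N, M) = -12 + 3*(-5) = -12 - 15 = -27)
l = -106993
K(S) = 45 (K(S) = (2 + 7)*5 = 9*5 = 45)
l - (-1)*√(K(b(B(6), 6))² - 130667) = -106993 - (-1)*√(45² - 130667) = -106993 - (-1)*√(2025 - 130667) = -106993 - (-1)*√(-128642) = -106993 - (-1)*I*√128642 = -106993 + I*√128642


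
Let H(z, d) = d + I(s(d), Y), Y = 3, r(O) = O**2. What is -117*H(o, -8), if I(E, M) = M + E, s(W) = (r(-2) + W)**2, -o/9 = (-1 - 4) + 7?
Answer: -1287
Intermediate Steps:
o = -18 (o = -9*((-1 - 4) + 7) = -9*(-5 + 7) = -9*2 = -18)
s(W) = (4 + W)**2 (s(W) = ((-2)**2 + W)**2 = (4 + W)**2)
I(E, M) = E + M
H(z, d) = 3 + d + (4 + d)**2 (H(z, d) = d + ((4 + d)**2 + 3) = d + (3 + (4 + d)**2) = 3 + d + (4 + d)**2)
-117*H(o, -8) = -117*(3 - 8 + (4 - 8)**2) = -117*(3 - 8 + (-4)**2) = -117*(3 - 8 + 16) = -117*11 = -1287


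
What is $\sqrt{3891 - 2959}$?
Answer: $2 \sqrt{233} \approx 30.529$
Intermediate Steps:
$\sqrt{3891 - 2959} = \sqrt{932} = 2 \sqrt{233}$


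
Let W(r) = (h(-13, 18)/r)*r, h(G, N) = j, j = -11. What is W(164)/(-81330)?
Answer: 11/81330 ≈ 0.00013525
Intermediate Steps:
h(G, N) = -11
W(r) = -11 (W(r) = (-11/r)*r = -11)
W(164)/(-81330) = -11/(-81330) = -11*(-1/81330) = 11/81330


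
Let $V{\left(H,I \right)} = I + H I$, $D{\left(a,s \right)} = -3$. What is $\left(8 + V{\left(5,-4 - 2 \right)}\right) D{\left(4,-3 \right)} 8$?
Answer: $672$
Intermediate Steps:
$\left(8 + V{\left(5,-4 - 2 \right)}\right) D{\left(4,-3 \right)} 8 = \left(8 + \left(-4 - 2\right) \left(1 + 5\right)\right) \left(\left(-3\right) 8\right) = \left(8 + \left(-4 - 2\right) 6\right) \left(-24\right) = \left(8 - 36\right) \left(-24\right) = \left(-28\right) \left(-24\right) = 672$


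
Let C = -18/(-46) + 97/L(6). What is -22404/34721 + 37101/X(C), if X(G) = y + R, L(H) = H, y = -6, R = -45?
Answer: -429775475/590257 ≈ -728.12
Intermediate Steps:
C = 2285/138 (C = -18/(-46) + 97/6 = -18*(-1/46) + 97*(1/6) = 9/23 + 97/6 = 2285/138 ≈ 16.558)
X(G) = -51 (X(G) = -6 - 45 = -51)
-22404/34721 + 37101/X(C) = -22404/34721 + 37101/(-51) = -22404*1/34721 + 37101*(-1/51) = -22404/34721 - 12367/17 = -429775475/590257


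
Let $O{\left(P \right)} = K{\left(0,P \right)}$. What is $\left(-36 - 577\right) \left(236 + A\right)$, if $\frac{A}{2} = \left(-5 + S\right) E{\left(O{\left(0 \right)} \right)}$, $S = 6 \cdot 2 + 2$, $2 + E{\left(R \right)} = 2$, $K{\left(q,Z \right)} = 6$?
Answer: $-144668$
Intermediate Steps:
$O{\left(P \right)} = 6$
$E{\left(R \right)} = 0$ ($E{\left(R \right)} = -2 + 2 = 0$)
$S = 14$ ($S = 12 + 2 = 14$)
$A = 0$ ($A = 2 \left(-5 + 14\right) 0 = 2 \cdot 9 \cdot 0 = 2 \cdot 0 = 0$)
$\left(-36 - 577\right) \left(236 + A\right) = \left(-36 - 577\right) \left(236 + 0\right) = \left(-36 - 577\right) 236 = \left(-613\right) 236 = -144668$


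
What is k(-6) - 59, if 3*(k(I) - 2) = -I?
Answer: -55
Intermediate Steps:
k(I) = 2 - I/3 (k(I) = 2 + (-I)/3 = 2 - I/3)
k(-6) - 59 = (2 - ⅓*(-6)) - 59 = (2 + 2) - 59 = 4 - 59 = -55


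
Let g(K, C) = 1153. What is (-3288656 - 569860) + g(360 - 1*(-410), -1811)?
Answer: -3857363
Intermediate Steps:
(-3288656 - 569860) + g(360 - 1*(-410), -1811) = (-3288656 - 569860) + 1153 = -3858516 + 1153 = -3857363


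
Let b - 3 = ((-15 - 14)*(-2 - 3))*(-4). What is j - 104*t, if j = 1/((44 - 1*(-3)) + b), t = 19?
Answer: -1047281/530 ≈ -1976.0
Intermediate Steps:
b = -577 (b = 3 + ((-15 - 14)*(-2 - 3))*(-4) = 3 - 29*(-5)*(-4) = 3 + 145*(-4) = 3 - 580 = -577)
j = -1/530 (j = 1/((44 - 1*(-3)) - 577) = 1/((44 + 3) - 577) = 1/(47 - 577) = 1/(-530) = -1/530 ≈ -0.0018868)
j - 104*t = -1/530 - 104*19 = -1/530 - 1976 = -1047281/530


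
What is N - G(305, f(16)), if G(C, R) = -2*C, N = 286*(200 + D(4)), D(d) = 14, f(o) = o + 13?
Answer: 61814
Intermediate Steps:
f(o) = 13 + o
N = 61204 (N = 286*(200 + 14) = 286*214 = 61204)
N - G(305, f(16)) = 61204 - (-2)*305 = 61204 - 1*(-610) = 61204 + 610 = 61814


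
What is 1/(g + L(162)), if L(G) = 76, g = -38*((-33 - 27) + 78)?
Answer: -1/608 ≈ -0.0016447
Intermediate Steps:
g = -684 (g = -38*(-60 + 78) = -38*18 = -684)
1/(g + L(162)) = 1/(-684 + 76) = 1/(-608) = -1/608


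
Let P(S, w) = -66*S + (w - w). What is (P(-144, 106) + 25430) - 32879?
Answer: 2055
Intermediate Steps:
P(S, w) = -66*S (P(S, w) = -66*S + 0 = -66*S)
(P(-144, 106) + 25430) - 32879 = (-66*(-144) + 25430) - 32879 = (9504 + 25430) - 32879 = 34934 - 32879 = 2055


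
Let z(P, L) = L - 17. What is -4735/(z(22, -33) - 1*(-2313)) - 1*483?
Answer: -1097764/2263 ≈ -485.09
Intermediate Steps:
z(P, L) = -17 + L
-4735/(z(22, -33) - 1*(-2313)) - 1*483 = -4735/((-17 - 33) - 1*(-2313)) - 1*483 = -4735/(-50 + 2313) - 483 = -4735/2263 - 483 = -1097764/2263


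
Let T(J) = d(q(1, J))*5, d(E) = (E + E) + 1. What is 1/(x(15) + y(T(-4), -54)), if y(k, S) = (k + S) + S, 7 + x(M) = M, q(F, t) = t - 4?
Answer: -1/175 ≈ -0.0057143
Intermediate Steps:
q(F, t) = -4 + t
x(M) = -7 + M
d(E) = 1 + 2*E (d(E) = 2*E + 1 = 1 + 2*E)
T(J) = -35 + 10*J (T(J) = (1 + 2*(-4 + J))*5 = (1 + (-8 + 2*J))*5 = (-7 + 2*J)*5 = -35 + 10*J)
y(k, S) = k + 2*S (y(k, S) = (S + k) + S = k + 2*S)
1/(x(15) + y(T(-4), -54)) = 1/((-7 + 15) + ((-35 + 10*(-4)) + 2*(-54))) = 1/(8 + ((-35 - 40) - 108)) = 1/(8 + (-75 - 108)) = 1/(8 - 183) = 1/(-175) = -1/175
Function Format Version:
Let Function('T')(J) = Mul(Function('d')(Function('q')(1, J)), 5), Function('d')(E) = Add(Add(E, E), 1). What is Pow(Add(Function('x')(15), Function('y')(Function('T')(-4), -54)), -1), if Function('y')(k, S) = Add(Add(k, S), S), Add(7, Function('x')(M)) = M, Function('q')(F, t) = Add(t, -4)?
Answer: Rational(-1, 175) ≈ -0.0057143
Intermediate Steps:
Function('q')(F, t) = Add(-4, t)
Function('x')(M) = Add(-7, M)
Function('d')(E) = Add(1, Mul(2, E)) (Function('d')(E) = Add(Mul(2, E), 1) = Add(1, Mul(2, E)))
Function('T')(J) = Add(-35, Mul(10, J)) (Function('T')(J) = Mul(Add(1, Mul(2, Add(-4, J))), 5) = Mul(Add(1, Add(-8, Mul(2, J))), 5) = Mul(Add(-7, Mul(2, J)), 5) = Add(-35, Mul(10, J)))
Function('y')(k, S) = Add(k, Mul(2, S)) (Function('y')(k, S) = Add(Add(S, k), S) = Add(k, Mul(2, S)))
Pow(Add(Function('x')(15), Function('y')(Function('T')(-4), -54)), -1) = Pow(Add(Add(-7, 15), Add(Add(-35, Mul(10, -4)), Mul(2, -54))), -1) = Pow(Add(8, Add(Add(-35, -40), -108)), -1) = Pow(Add(8, Add(-75, -108)), -1) = Pow(Add(8, -183), -1) = Pow(-175, -1) = Rational(-1, 175)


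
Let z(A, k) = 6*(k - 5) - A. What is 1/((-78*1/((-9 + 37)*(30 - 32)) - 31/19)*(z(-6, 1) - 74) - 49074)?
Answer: -133/6523921 ≈ -2.0387e-5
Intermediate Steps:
z(A, k) = -30 - A + 6*k (z(A, k) = 6*(-5 + k) - A = (-30 + 6*k) - A = -30 - A + 6*k)
1/((-78*1/((-9 + 37)*(30 - 32)) - 31/19)*(z(-6, 1) - 74) - 49074) = 1/((-78*1/((-9 + 37)*(30 - 32)) - 31/19)*((-30 - 1*(-6) + 6*1) - 74) - 49074) = 1/((-78/((-2*28)) - 31*1/19)*((-30 + 6 + 6) - 74) - 49074) = 1/((-78/(-56) - 31/19)*(-18 - 74) - 49074) = 1/((-78*(-1/56) - 31/19)*(-92) - 49074) = 1/((39/28 - 31/19)*(-92) - 49074) = 1/(-127/532*(-92) - 49074) = 1/(2921/133 - 49074) = 1/(-6523921/133) = -133/6523921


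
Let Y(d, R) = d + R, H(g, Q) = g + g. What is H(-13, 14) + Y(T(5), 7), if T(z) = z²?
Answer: 6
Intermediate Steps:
H(g, Q) = 2*g
Y(d, R) = R + d
H(-13, 14) + Y(T(5), 7) = 2*(-13) + (7 + 5²) = -26 + (7 + 25) = -26 + 32 = 6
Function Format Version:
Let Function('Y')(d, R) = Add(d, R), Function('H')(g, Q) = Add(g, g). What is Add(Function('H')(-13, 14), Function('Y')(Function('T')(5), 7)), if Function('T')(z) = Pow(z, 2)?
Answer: 6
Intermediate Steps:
Function('H')(g, Q) = Mul(2, g)
Function('Y')(d, R) = Add(R, d)
Add(Function('H')(-13, 14), Function('Y')(Function('T')(5), 7)) = Add(Mul(2, -13), Add(7, Pow(5, 2))) = Add(-26, Add(7, 25)) = Add(-26, 32) = 6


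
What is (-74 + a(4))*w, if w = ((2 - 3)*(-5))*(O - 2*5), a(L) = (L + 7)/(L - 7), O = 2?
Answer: 9320/3 ≈ 3106.7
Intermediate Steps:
a(L) = (7 + L)/(-7 + L)
w = -40 (w = ((2 - 3)*(-5))*(2 - 2*5) = (-1*(-5))*(2 - 10) = 5*(-8) = -40)
(-74 + a(4))*w = (-74 + (7 + 4)/(-7 + 4))*(-40) = (-74 + 11/(-3))*(-40) = (-74 - ⅓*11)*(-40) = (-74 - 11/3)*(-40) = -233/3*(-40) = 9320/3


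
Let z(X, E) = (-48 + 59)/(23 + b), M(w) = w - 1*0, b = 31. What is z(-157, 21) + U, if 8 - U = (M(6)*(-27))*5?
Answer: 44183/54 ≈ 818.20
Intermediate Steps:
M(w) = w (M(w) = w + 0 = w)
U = 818 (U = 8 - 6*(-27)*5 = 8 - (-162)*5 = 8 - 1*(-810) = 8 + 810 = 818)
z(X, E) = 11/54 (z(X, E) = (-48 + 59)/(23 + 31) = 11/54)
z(-157, 21) + U = 11/54 + 818 = 44183/54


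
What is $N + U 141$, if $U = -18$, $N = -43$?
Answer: $-2581$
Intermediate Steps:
$N + U 141 = -43 - 2538 = -2581$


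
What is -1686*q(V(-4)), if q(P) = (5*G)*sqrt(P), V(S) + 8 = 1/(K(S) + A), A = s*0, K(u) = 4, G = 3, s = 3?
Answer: -12645*I*sqrt(31) ≈ -70404.0*I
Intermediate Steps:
A = 0 (A = 3*0 = 0)
V(S) = -31/4 (V(S) = -8 + 1/(4 + 0) = -8 + 1/4 = -31/4)
q(P) = 15*sqrt(P) (q(P) = (5*3)*sqrt(P) = 15*sqrt(P))
-1686*q(V(-4)) = -25290*sqrt(-31/4) = -25290*I*sqrt(31)/2 = -12645*I*sqrt(31)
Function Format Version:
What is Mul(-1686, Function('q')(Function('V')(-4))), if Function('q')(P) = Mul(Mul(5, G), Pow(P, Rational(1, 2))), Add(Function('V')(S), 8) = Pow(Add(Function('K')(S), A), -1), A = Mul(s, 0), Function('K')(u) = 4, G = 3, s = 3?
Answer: Mul(-12645, I, Pow(31, Rational(1, 2))) ≈ Mul(-70404., I)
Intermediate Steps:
A = 0 (A = Mul(3, 0) = 0)
Function('V')(S) = Rational(-31, 4) (Function('V')(S) = Add(-8, Pow(Add(4, 0), -1)) = Add(-8, Pow(4, -1)) = Add(-8, Rational(1, 4)) = Rational(-31, 4))
Function('q')(P) = Mul(15, Pow(P, Rational(1, 2))) (Function('q')(P) = Mul(Mul(5, 3), Pow(P, Rational(1, 2))) = Mul(15, Pow(P, Rational(1, 2))))
Mul(-1686, Function('q')(Function('V')(-4))) = Mul(-1686, Mul(15, Pow(Rational(-31, 4), Rational(1, 2)))) = Mul(-1686, Mul(15, Mul(Rational(1, 2), I, Pow(31, Rational(1, 2))))) = Mul(-1686, Mul(Rational(15, 2), I, Pow(31, Rational(1, 2)))) = Mul(-12645, I, Pow(31, Rational(1, 2)))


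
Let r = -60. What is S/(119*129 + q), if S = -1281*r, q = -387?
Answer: 6405/1247 ≈ 5.1363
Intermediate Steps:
S = 76860 (S = -1281*(-60) = 76860)
S/(119*129 + q) = 76860/(119*129 - 387) = 76860/(15351 - 387) = 76860/14964 = 76860*(1/14964) = 6405/1247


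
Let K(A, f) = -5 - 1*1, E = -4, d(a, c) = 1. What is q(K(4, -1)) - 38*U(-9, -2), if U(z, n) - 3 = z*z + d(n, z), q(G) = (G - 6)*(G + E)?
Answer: -3110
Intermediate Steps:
K(A, f) = -6 (K(A, f) = -5 - 1 = -6)
q(G) = (-6 + G)*(-4 + G) (q(G) = (G - 6)*(G - 4) = (-6 + G)*(-4 + G))
U(z, n) = 4 + z**2 (U(z, n) = 3 + (z*z + 1) = 3 + (z**2 + 1) = 3 + (1 + z**2) = 4 + z**2)
q(K(4, -1)) - 38*U(-9, -2) = (24 + (-6)**2 - 10*(-6)) - 38*(4 + (-9)**2) = (24 + 36 + 60) - 38*(4 + 81) = 120 - 38*85 = 120 - 3230 = -3110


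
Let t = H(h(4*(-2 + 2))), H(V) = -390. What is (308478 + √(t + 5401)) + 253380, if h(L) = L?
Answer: 561858 + √5011 ≈ 5.6193e+5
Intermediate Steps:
t = -390
(308478 + √(t + 5401)) + 253380 = (308478 + √(-390 + 5401)) + 253380 = (308478 + √5011) + 253380 = 561858 + √5011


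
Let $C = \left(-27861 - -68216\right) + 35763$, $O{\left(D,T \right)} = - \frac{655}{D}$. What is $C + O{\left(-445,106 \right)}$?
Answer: $\frac{6774633}{89} \approx 76120.0$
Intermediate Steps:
$C = 76118$ ($C = \left(-27861 + 68216\right) + 35763 = 40355 + 35763 = 76118$)
$C + O{\left(-445,106 \right)} = 76118 - \frac{655}{-445} = 76118 - - \frac{131}{89} = 76118 + \frac{131}{89} = \frac{6774633}{89}$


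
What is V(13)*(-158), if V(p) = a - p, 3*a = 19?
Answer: 3160/3 ≈ 1053.3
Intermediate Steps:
a = 19/3 (a = (1/3)*19 = 19/3 ≈ 6.3333)
V(p) = 19/3 - p
V(13)*(-158) = (19/3 - 1*13)*(-158) = (19/3 - 13)*(-158) = -20/3*(-158) = 3160/3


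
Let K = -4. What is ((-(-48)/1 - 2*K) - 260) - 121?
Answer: -325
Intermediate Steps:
((-(-48)/1 - 2*K) - 260) - 121 = ((-(-48)/1 - 2*(-4)) - 260) - 121 = ((-(-48) + 8) - 260) - 121 = ((-6*(-8) + 8) - 260) - 121 = ((48 + 8) - 260) - 121 = (56 - 260) - 121 = -204 - 121 = -325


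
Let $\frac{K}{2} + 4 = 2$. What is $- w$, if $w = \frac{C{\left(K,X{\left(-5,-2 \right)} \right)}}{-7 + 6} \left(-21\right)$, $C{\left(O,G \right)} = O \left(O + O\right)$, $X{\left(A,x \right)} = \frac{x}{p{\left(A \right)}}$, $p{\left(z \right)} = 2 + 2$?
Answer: $-672$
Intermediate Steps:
$K = -4$ ($K = -8 + 2 \cdot 2 = -8 + 4 = -4$)
$p{\left(z \right)} = 4$
$X{\left(A,x \right)} = \frac{x}{4}$
$C{\left(O,G \right)} = 2 O^{2}$ ($C{\left(O,G \right)} = O 2 O = 2 O^{2}$)
$w = 672$ ($w = \frac{2 \left(-4\right)^{2}}{-7 + 6} \left(-21\right) = \frac{2 \cdot 16}{-1} \left(-21\right) = \left(-1\right) 32 \left(-21\right) = \left(-32\right) \left(-21\right) = 672$)
$- w = \left(-1\right) 672 = -672$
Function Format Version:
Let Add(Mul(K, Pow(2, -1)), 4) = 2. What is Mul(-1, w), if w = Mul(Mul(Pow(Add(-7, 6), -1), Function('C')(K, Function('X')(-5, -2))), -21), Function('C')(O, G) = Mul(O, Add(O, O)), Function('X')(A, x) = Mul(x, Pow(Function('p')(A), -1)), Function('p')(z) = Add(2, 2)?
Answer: -672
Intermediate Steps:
K = -4 (K = Add(-8, Mul(2, 2)) = Add(-8, 4) = -4)
Function('p')(z) = 4
Function('X')(A, x) = Mul(Rational(1, 4), x) (Function('X')(A, x) = Mul(x, Pow(4, -1)) = Mul(x, Rational(1, 4)) = Mul(Rational(1, 4), x))
Function('C')(O, G) = Mul(2, Pow(O, 2)) (Function('C')(O, G) = Mul(O, Mul(2, O)) = Mul(2, Pow(O, 2)))
w = 672 (w = Mul(Mul(Pow(Add(-7, 6), -1), Mul(2, Pow(-4, 2))), -21) = Mul(Mul(Pow(-1, -1), Mul(2, 16)), -21) = Mul(Mul(-1, 32), -21) = Mul(-32, -21) = 672)
Mul(-1, w) = Mul(-1, 672) = -672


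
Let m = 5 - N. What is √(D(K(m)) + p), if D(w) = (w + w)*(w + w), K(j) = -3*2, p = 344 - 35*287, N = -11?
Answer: I*√9557 ≈ 97.76*I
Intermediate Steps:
m = 16 (m = 5 - 1*(-11) = 5 + 11 = 16)
p = -9701 (p = 344 - 10045 = -9701)
K(j) = -6
D(w) = 4*w² (D(w) = (2*w)*(2*w) = 4*w²)
√(D(K(m)) + p) = √(4*(-6)² - 9701) = √(4*36 - 9701) = √(144 - 9701) = √(-9557) = I*√9557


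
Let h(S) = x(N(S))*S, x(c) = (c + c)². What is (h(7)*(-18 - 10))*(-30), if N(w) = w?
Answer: 1152480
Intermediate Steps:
x(c) = 4*c² (x(c) = (2*c)² = 4*c²)
h(S) = 4*S³ (h(S) = (4*S²)*S = 4*S³)
(h(7)*(-18 - 10))*(-30) = ((4*7³)*(-18 - 10))*(-30) = ((4*343)*(-28))*(-30) = (1372*(-28))*(-30) = -38416*(-30) = 1152480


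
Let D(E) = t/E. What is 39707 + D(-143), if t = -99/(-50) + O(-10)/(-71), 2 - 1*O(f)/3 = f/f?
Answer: 20157251671/507650 ≈ 39707.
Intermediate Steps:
O(f) = 3 (O(f) = 6 - 3*f/f = 6 - 3*1 = 6 - 3 = 3)
t = 6879/3550 (t = -99/(-50) + 3/(-71) = -99*(-1/50) + 3*(-1/71) = 99/50 - 3/71 = 6879/3550 ≈ 1.9377)
D(E) = 6879/(3550*E)
39707 + D(-143) = 39707 + (6879/3550)/(-143) = 39707 + (6879/3550)*(-1/143) = 39707 - 6879/507650 = 20157251671/507650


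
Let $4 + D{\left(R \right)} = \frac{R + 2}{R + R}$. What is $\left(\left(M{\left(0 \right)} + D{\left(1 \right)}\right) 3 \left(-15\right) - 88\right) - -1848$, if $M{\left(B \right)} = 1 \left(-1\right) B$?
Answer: $\frac{3745}{2} \approx 1872.5$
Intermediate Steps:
$D{\left(R \right)} = -4 + \frac{2 + R}{2 R}$ ($D{\left(R \right)} = -4 + \frac{R + 2}{R + R} = -4 + \frac{2 + R}{2 R}$)
$M{\left(B \right)} = - B$
$\left(\left(M{\left(0 \right)} + D{\left(1 \right)}\right) 3 \left(-15\right) - 88\right) - -1848 = \left(\left(\left(-1\right) 0 - \left(\frac{7}{2} - 1^{-1}\right)\right) 3 \left(-15\right) - 88\right) - -1848 = \left(\left(0 + \left(- \frac{7}{2} + 1\right)\right) 3 \left(-15\right) - 88\right) + 1848 = \left(\left(0 - \frac{5}{2}\right) 3 \left(-15\right) - 88\right) + 1848 = \left(\left(- \frac{5}{2}\right) 3 \left(-15\right) - 88\right) + 1848 = \left(\left(- \frac{15}{2}\right) \left(-15\right) - 88\right) + 1848 = \left(\frac{225}{2} - 88\right) + 1848 = \frac{49}{2} + 1848 = \frac{3745}{2}$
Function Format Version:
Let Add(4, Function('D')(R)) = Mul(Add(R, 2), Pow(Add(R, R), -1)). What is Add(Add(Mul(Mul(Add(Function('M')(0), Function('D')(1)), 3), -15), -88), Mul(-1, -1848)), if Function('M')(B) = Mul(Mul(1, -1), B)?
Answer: Rational(3745, 2) ≈ 1872.5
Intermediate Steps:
Function('D')(R) = Add(-4, Mul(Rational(1, 2), Pow(R, -1), Add(2, R))) (Function('D')(R) = Add(-4, Mul(Add(R, 2), Pow(Add(R, R), -1))) = Add(-4, Mul(Add(2, R), Pow(Mul(2, R), -1))) = Add(-4, Mul(Add(2, R), Mul(Rational(1, 2), Pow(R, -1)))) = Add(-4, Mul(Rational(1, 2), Pow(R, -1), Add(2, R))))
Function('M')(B) = Mul(-1, B)
Add(Add(Mul(Mul(Add(Function('M')(0), Function('D')(1)), 3), -15), -88), Mul(-1, -1848)) = Add(Add(Mul(Mul(Add(Mul(-1, 0), Add(Rational(-7, 2), Pow(1, -1))), 3), -15), -88), Mul(-1, -1848)) = Add(Add(Mul(Mul(Add(0, Add(Rational(-7, 2), 1)), 3), -15), -88), 1848) = Add(Add(Mul(Mul(Add(0, Rational(-5, 2)), 3), -15), -88), 1848) = Add(Add(Mul(Mul(Rational(-5, 2), 3), -15), -88), 1848) = Add(Add(Mul(Rational(-15, 2), -15), -88), 1848) = Add(Add(Rational(225, 2), -88), 1848) = Add(Rational(49, 2), 1848) = Rational(3745, 2)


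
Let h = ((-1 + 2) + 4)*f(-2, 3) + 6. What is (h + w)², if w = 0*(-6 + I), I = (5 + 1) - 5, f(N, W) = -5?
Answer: 361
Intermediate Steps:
I = 1 (I = 6 - 5 = 1)
h = -19 (h = ((-1 + 2) + 4)*(-5) + 6 = (1 + 4)*(-5) + 6 = 5*(-5) + 6 = -25 + 6 = -19)
w = 0 (w = 0*(-6 + 1) = 0*(-5) = 0)
(h + w)² = (-19 + 0)² = (-19)² = 361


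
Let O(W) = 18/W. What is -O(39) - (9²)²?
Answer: -85299/13 ≈ -6561.5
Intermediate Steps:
-O(39) - (9²)² = -18/39 - (9²)² = -18/39 - 1*81² = -1*6/13 - 1*6561 = -6/13 - 6561 = -85299/13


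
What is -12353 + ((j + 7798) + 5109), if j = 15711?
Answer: 16265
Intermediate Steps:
-12353 + ((j + 7798) + 5109) = -12353 + ((15711 + 7798) + 5109) = -12353 + (23509 + 5109) = -12353 + 28618 = 16265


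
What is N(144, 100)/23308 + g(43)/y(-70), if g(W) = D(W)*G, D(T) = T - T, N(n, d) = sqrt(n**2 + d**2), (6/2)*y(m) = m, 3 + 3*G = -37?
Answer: sqrt(1921)/5827 ≈ 0.0075217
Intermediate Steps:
G = -40/3 (G = -1 + (1/3)*(-37) = -1 - 37/3 = -40/3 ≈ -13.333)
y(m) = m/3
N(n, d) = sqrt(d**2 + n**2)
D(T) = 0
g(W) = 0 (g(W) = 0*(-40/3) = 0)
N(144, 100)/23308 + g(43)/y(-70) = sqrt(100**2 + 144**2)/23308 + 0/(((1/3)*(-70))) = sqrt(10000 + 20736)*(1/23308) + 0/(-70/3) = sqrt(30736)*(1/23308) + 0*(-3/70) = (4*sqrt(1921))*(1/23308) + 0 = sqrt(1921)/5827 + 0 = sqrt(1921)/5827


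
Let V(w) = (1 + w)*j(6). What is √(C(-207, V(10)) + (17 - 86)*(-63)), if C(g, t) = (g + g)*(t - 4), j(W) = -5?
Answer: 3*√3197 ≈ 169.63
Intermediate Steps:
V(w) = -5 - 5*w (V(w) = (1 + w)*(-5) = -5 - 5*w)
C(g, t) = 2*g*(-4 + t) (C(g, t) = (2*g)*(-4 + t) = 2*g*(-4 + t))
√(C(-207, V(10)) + (17 - 86)*(-63)) = √(2*(-207)*(-4 + (-5 - 5*10)) + (17 - 86)*(-63)) = √(2*(-207)*(-4 + (-5 - 50)) - 69*(-63)) = √(2*(-207)*(-4 - 55) + 4347) = √(2*(-207)*(-59) + 4347) = √(24426 + 4347) = √28773 = 3*√3197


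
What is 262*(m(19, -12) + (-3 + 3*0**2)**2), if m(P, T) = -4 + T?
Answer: -1834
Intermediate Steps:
262*(m(19, -12) + (-3 + 3*0**2)**2) = 262*((-4 - 12) + (-3 + 3*0**2)**2) = 262*(-16 + (-3 + 3*0)**2) = 262*(-16 + (-3 + 0)**2) = 262*(-16 + (-3)**2) = 262*(-16 + 9) = 262*(-7) = -1834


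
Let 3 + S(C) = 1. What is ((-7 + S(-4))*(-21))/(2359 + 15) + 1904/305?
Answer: 4577741/724070 ≈ 6.3222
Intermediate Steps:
S(C) = -2 (S(C) = -3 + 1 = -2)
((-7 + S(-4))*(-21))/(2359 + 15) + 1904/305 = ((-7 - 2)*(-21))/(2359 + 15) + 1904/305 = -9*(-21)/2374 + 1904*(1/305) = 189*(1/2374) + 1904/305 = 189/2374 + 1904/305 = 4577741/724070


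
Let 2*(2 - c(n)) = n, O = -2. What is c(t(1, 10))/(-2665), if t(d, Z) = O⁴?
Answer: 6/2665 ≈ 0.0022514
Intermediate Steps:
t(d, Z) = 16 (t(d, Z) = (-2)⁴ = 16)
c(n) = 2 - n/2
c(t(1, 10))/(-2665) = (2 - ½*16)/(-2665) = (2 - 8)*(-1/2665) = -6*(-1/2665) = 6/2665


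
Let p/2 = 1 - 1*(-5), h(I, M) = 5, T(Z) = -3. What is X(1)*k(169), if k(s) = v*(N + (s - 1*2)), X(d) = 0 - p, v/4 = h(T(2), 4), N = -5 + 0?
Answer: -38880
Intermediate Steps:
N = -5
v = 20 (v = 4*5 = 20)
p = 12 (p = 2*(1 - 1*(-5)) = 2*(1 + 5) = 2*6 = 12)
X(d) = -12 (X(d) = 0 - 1*12 = 0 - 12 = -12)
k(s) = -140 + 20*s (k(s) = 20*(-5 + (s - 1*2)) = 20*(-5 + (s - 2)) = 20*(-5 + (-2 + s)) = 20*(-7 + s) = -140 + 20*s)
X(1)*k(169) = -12*(-140 + 20*169) = -12*(-140 + 3380) = -12*3240 = -38880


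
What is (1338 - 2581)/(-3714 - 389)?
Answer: 113/373 ≈ 0.30295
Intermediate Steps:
(1338 - 2581)/(-3714 - 389) = -1243/(-4103) = -1243*(-1/4103) = 113/373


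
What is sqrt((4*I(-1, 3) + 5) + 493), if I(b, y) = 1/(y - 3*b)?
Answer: 2*sqrt(1122)/3 ≈ 22.331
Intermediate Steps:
sqrt((4*I(-1, 3) + 5) + 493) = sqrt((4/(3 - 3*(-1)) + 5) + 493) = sqrt((4/(3 + 3) + 5) + 493) = sqrt((4/6 + 5) + 493) = sqrt((4*(1/6) + 5) + 493) = sqrt((2/3 + 5) + 493) = sqrt(17/3 + 493) = sqrt(1496/3) = 2*sqrt(1122)/3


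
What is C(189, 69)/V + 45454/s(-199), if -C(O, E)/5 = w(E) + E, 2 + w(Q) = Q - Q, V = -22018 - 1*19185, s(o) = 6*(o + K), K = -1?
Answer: -936219581/24721800 ≈ -37.870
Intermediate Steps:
s(o) = -6 + 6*o (s(o) = 6*(o - 1) = 6*(-1 + o) = -6 + 6*o)
V = -41203 (V = -22018 - 19185 = -41203)
w(Q) = -2 (w(Q) = -2 + (Q - Q) = -2 + 0 = -2)
C(O, E) = 10 - 5*E (C(O, E) = -5*(-2 + E) = 10 - 5*E)
C(189, 69)/V + 45454/s(-199) = (10 - 5*69)/(-41203) + 45454/(-6 + 6*(-199)) = (10 - 345)*(-1/41203) + 45454/(-6 - 1194) = -335*(-1/41203) + 45454/(-1200) = 335/41203 + 45454*(-1/1200) = 335/41203 - 22727/600 = -936219581/24721800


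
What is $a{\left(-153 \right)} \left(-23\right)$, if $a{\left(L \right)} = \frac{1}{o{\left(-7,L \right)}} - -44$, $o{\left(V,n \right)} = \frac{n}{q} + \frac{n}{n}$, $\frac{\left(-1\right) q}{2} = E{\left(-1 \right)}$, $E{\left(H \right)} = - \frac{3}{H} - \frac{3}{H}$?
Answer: $- \frac{55752}{55} \approx -1013.7$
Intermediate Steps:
$E{\left(H \right)} = - \frac{6}{H}$
$q = -12$ ($q = - 2 \left(- \frac{6}{-1}\right) = - 2 \left(\left(-6\right) \left(-1\right)\right) = \left(-2\right) 6 = -12$)
$o{\left(V,n \right)} = 1 - \frac{n}{12}$ ($o{\left(V,n \right)} = \frac{n}{-12} + \frac{n}{n} = n \left(- \frac{1}{12}\right) + 1 = - \frac{n}{12} + 1 = 1 - \frac{n}{12}$)
$a{\left(L \right)} = 44 + \frac{1}{1 - \frac{L}{12}}$ ($a{\left(L \right)} = \frac{1}{1 - \frac{L}{12}} - -44 = \frac{1}{1 - \frac{L}{12}} + 44 = 44 + \frac{1}{1 - \frac{L}{12}}$)
$a{\left(-153 \right)} \left(-23\right) = \frac{4 \left(135 - -1683\right)}{12 - -153} \left(-23\right) = \frac{4 \left(135 + 1683\right)}{12 + 153} \left(-23\right) = 4 \cdot \frac{1}{165} \cdot 1818 \left(-23\right) = \frac{2424}{55} \left(-23\right) = - \frac{55752}{55}$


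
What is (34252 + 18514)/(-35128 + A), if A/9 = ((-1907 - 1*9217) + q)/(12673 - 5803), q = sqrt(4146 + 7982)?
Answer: -607769231314805/404779110282307 - 90625605*sqrt(758)/404779110282307 ≈ -1.5015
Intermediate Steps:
q = 4*sqrt(758) (q = sqrt(12128) = 4*sqrt(758) ≈ 110.13)
A = -16686/1145 + 6*sqrt(758)/1145 (A = 9*(((-1907 - 1*9217) + 4*sqrt(758))/(12673 - 5803)) = 9*(((-1907 - 9217) + 4*sqrt(758))/6870) = 9*((-11124 + 4*sqrt(758))*(1/6870)) = 9*(-1854/1145 + 2*sqrt(758)/3435) = -16686/1145 + 6*sqrt(758)/1145 ≈ -14.429)
(34252 + 18514)/(-35128 + A) = (34252 + 18514)/(-35128 + (-16686/1145 + 6*sqrt(758)/1145)) = 52766/(-40238246/1145 + 6*sqrt(758)/1145)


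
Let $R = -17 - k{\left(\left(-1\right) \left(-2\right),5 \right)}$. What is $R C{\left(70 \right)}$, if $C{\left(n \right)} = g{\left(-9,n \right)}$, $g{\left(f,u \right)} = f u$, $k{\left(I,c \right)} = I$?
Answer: $11970$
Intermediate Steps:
$R = -19$ ($R = -17 - \left(-1\right) \left(-2\right) = -17 - 2 = -19$)
$C{\left(n \right)} = - 9 n$
$R C{\left(70 \right)} = - 19 \left(\left(-9\right) 70\right) = \left(-19\right) \left(-630\right) = 11970$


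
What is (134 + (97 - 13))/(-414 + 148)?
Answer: -109/133 ≈ -0.81955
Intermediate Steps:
(134 + (97 - 13))/(-414 + 148) = (134 + 84)/(-266) = 218*(-1/266) = -109/133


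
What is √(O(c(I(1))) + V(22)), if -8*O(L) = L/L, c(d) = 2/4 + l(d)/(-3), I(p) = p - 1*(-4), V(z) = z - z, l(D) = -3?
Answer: I*√2/4 ≈ 0.35355*I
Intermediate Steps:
V(z) = 0
I(p) = 4 + p (I(p) = p + 4 = 4 + p)
c(d) = 3/2 (c(d) = 2/4 - 3/(-3) = 2*(¼) - 3*(-⅓) = ½ + 1 = 3/2)
O(L) = -⅛ (O(L) = -L/(8*L) = -⅛*1 = -⅛)
√(O(c(I(1))) + V(22)) = √(-⅛ + 0) = √(-⅛) = I*√2/4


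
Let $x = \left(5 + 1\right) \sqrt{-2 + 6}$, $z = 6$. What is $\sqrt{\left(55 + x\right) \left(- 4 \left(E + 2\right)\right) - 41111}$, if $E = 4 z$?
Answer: $i \sqrt{48079} \approx 219.27 i$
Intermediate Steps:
$E = 24$ ($E = 4 \cdot 6 = 24$)
$x = 12$ ($x = 6 \sqrt{4} = 6 \cdot 2 = 12$)
$\sqrt{\left(55 + x\right) \left(- 4 \left(E + 2\right)\right) - 41111} = \sqrt{\left(55 + 12\right) \left(- 4 \left(24 + 2\right)\right) - 41111} = \sqrt{67 \left(\left(-4\right) 26\right) - 41111} = \sqrt{67 \left(-104\right) - 41111} = \sqrt{-6968 - 41111} = \sqrt{-48079} = i \sqrt{48079}$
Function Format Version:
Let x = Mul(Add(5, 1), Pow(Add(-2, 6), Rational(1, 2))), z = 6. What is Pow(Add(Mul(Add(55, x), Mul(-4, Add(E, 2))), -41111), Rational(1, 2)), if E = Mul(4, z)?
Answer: Mul(I, Pow(48079, Rational(1, 2))) ≈ Mul(219.27, I)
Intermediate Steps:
E = 24 (E = Mul(4, 6) = 24)
x = 12 (x = Mul(6, Pow(4, Rational(1, 2))) = Mul(6, 2) = 12)
Pow(Add(Mul(Add(55, x), Mul(-4, Add(E, 2))), -41111), Rational(1, 2)) = Pow(Add(Mul(Add(55, 12), Mul(-4, Add(24, 2))), -41111), Rational(1, 2)) = Pow(Add(Mul(67, Mul(-4, 26)), -41111), Rational(1, 2)) = Pow(Add(Mul(67, -104), -41111), Rational(1, 2)) = Pow(Add(-6968, -41111), Rational(1, 2)) = Pow(-48079, Rational(1, 2)) = Mul(I, Pow(48079, Rational(1, 2)))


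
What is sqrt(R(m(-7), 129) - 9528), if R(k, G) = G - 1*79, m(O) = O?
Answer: I*sqrt(9478) ≈ 97.355*I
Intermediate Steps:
R(k, G) = -79 + G (R(k, G) = G - 79 = -79 + G)
sqrt(R(m(-7), 129) - 9528) = sqrt((-79 + 129) - 9528) = sqrt(50 - 9528) = sqrt(-9478) = I*sqrt(9478)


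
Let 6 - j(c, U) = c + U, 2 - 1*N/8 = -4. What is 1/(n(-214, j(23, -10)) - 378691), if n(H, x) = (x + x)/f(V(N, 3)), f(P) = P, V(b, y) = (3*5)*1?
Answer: -15/5680379 ≈ -2.6407e-6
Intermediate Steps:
N = 48 (N = 16 - 8*(-4) = 16 + 32 = 48)
V(b, y) = 15 (V(b, y) = 15*1 = 15)
j(c, U) = 6 - U - c (j(c, U) = 6 - (c + U) = 6 - (U + c) = 6 + (-U - c) = 6 - U - c)
n(H, x) = 2*x/15 (n(H, x) = (x + x)/15 = (2*x)*(1/15) = 2*x/15)
1/(n(-214, j(23, -10)) - 378691) = 1/(2*(6 - 1*(-10) - 1*23)/15 - 378691) = 1/(2*(6 + 10 - 23)/15 - 378691) = 1/((2/15)*(-7) - 378691) = 1/(-14/15 - 378691) = 1/(-5680379/15) = -15/5680379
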